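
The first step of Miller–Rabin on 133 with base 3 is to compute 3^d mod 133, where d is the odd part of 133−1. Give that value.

133 − 1 = 132 = 2^2 · 33, so d = 33.
3^1 ≡ 3 (mod 133)
3^2 ≡ 3^2 = 9 ≡ 9 (mod 133)
3^4 ≡ 9^2 = 81 ≡ 81 (mod 133)
3^8 ≡ 81^2 = 6561 ≡ 44 (mod 133)
3^16 ≡ 44^2 = 1936 ≡ 74 (mod 133)
3^32 ≡ 74^2 = 5476 ≡ 23 (mod 133)
33 = 32 + 1 in binary powers of 2.
So 3^33 ≡ 23 · 3 ≡ 69 (mod 133).
Squaring chain: 69 → 106; never reaches −1, so base 3 is a Miller–Rabin witness that 133 is composite.

69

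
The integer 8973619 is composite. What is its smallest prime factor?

71

8973619 is odd.
Digit sum 43, not divisible by 3.
Ends in 9: not divisible by 5.
7: 8973619 = 7·1281945 + 4
11: 8973619 = 11·815783 + 6
13: 8973619 = 13·690278 + 5
17: 8973619 = 17·527859 + 16
19: 8973619 = 19·472295 + 14
23: 8973619 = 23·390157 + 8
29: 8973619 = 29·309435 + 4
31: 8973619 = 31·289471 + 18
37: 8973619 = 37·242530 + 9
41: 8973619 = 41·218868 + 31
43: 8973619 = 43·208688 + 35
47: 8973619 = 47·190928 + 3
53: 8973619 = 53·169313 + 30
59: 8973619 = 59·152095 + 14
61: 8973619 = 61·147108 + 31
67: 8973619 = 67·133934 + 41
71: 8973619 = 71·126389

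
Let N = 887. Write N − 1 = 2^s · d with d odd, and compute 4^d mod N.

887 − 1 = 886 = 2^1 · 443, so d = 443.
4^1 ≡ 4 (mod 887)
4^2 ≡ 4^2 = 16 ≡ 16 (mod 887)
4^4 ≡ 16^2 = 256 ≡ 256 (mod 887)
4^8 ≡ 256^2 = 65536 ≡ 785 (mod 887)
4^16 ≡ 785^2 = 616225 ≡ 647 (mod 887)
4^32 ≡ 647^2 = 418609 ≡ 832 (mod 887)
4^64 ≡ 832^2 = 692224 ≡ 364 (mod 887)
4^128 ≡ 364^2 = 132496 ≡ 333 (mod 887)
4^256 ≡ 333^2 = 110889 ≡ 14 (mod 887)
443 = 256 + 128 + 32 + 16 + 8 + 2 + 1 in binary powers of 2.
So 4^443 ≡ 14 · 333 · 832 · 647 · 785 · 16 · 4 ≡ 1 (mod 887).
Since 4^d ≡ 1 (mod 887), base 4 does not prove 887 composite.

1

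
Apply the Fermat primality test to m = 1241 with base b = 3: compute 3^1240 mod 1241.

3^1 ≡ 3 (mod 1241)
3^2 ≡ 3^2 = 9 ≡ 9 (mod 1241)
3^4 ≡ 9^2 = 81 ≡ 81 (mod 1241)
3^8 ≡ 81^2 = 6561 ≡ 356 (mod 1241)
3^16 ≡ 356^2 = 126736 ≡ 154 (mod 1241)
3^32 ≡ 154^2 = 23716 ≡ 137 (mod 1241)
3^64 ≡ 137^2 = 18769 ≡ 154 (mod 1241)
3^128 ≡ 154^2 = 23716 ≡ 137 (mod 1241)
3^256 ≡ 137^2 = 18769 ≡ 154 (mod 1241)
3^512 ≡ 154^2 = 23716 ≡ 137 (mod 1241)
3^1024 ≡ 137^2 = 18769 ≡ 154 (mod 1241)
1240 = 1024 + 128 + 64 + 16 + 8 in binary powers of 2.
So 3^1240 ≡ 154 · 137 · 154 · 154 · 356 ≡ 373 (mod 1241).
Since 373 ≠ 1, base 3 is a Fermat witness: 1241 is composite.

373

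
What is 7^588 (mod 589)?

343

7^1 ≡ 7 (mod 589)
7^2 ≡ 7^2 = 49 ≡ 49 (mod 589)
7^4 ≡ 49^2 = 2401 ≡ 45 (mod 589)
7^8 ≡ 45^2 = 2025 ≡ 258 (mod 589)
7^16 ≡ 258^2 = 66564 ≡ 7 (mod 589)
7^32 ≡ 7^2 = 49 ≡ 49 (mod 589)
7^64 ≡ 49^2 = 2401 ≡ 45 (mod 589)
7^128 ≡ 45^2 = 2025 ≡ 258 (mod 589)
7^256 ≡ 258^2 = 66564 ≡ 7 (mod 589)
7^512 ≡ 7^2 = 49 ≡ 49 (mod 589)
588 = 512 + 64 + 8 + 4 in binary powers of 2.
So 7^588 ≡ 49 · 45 · 258 · 45 ≡ 343 (mod 589).
Since 343 ≠ 1, base 7 is a Fermat witness: 589 is composite.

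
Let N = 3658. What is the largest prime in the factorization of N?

3658 = 2 · 1829
1829 = 31 · 59
59 is prime.
So 3658 = 2 · 31 · 59; the largest prime factor is 59.

59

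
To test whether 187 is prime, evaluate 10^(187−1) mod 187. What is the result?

155

10^1 ≡ 10 (mod 187)
10^2 ≡ 10^2 = 100 ≡ 100 (mod 187)
10^4 ≡ 100^2 = 10000 ≡ 89 (mod 187)
10^8 ≡ 89^2 = 7921 ≡ 67 (mod 187)
10^16 ≡ 67^2 = 4489 ≡ 1 (mod 187)
10^32 ≡ 1^2 = 1 ≡ 1 (mod 187)
10^64 ≡ 1^2 = 1 ≡ 1 (mod 187)
10^128 ≡ 1^2 = 1 ≡ 1 (mod 187)
186 = 128 + 32 + 16 + 8 + 2 in binary powers of 2.
So 10^186 ≡ 1 · 1 · 1 · 67 · 100 ≡ 155 (mod 187).
Since 155 ≠ 1, base 10 is a Fermat witness: 187 is composite.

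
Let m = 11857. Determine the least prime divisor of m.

11857 is odd.
Digit sum 22, not divisible by 3.
Ends in 7: not divisible by 5.
7: 11857 = 7·1693 + 6
11: 11857 = 11·1077 + 10
13: 11857 = 13·912 + 1
17: 11857 = 17·697 + 8
19: 11857 = 19·624 + 1
23: 11857 = 23·515 + 12
29: 11857 = 29·408 + 25
31: 11857 = 31·382 + 15
37: 11857 = 37·320 + 17
41: 11857 = 41·289 + 8
43: 11857 = 43·275 + 32
47: 11857 = 47·252 + 13
53: 11857 = 53·223 + 38
59: 11857 = 59·200 + 57
61: 11857 = 61·194 + 23
67: 11857 = 67·176 + 65
71: 11857 = 71·167

71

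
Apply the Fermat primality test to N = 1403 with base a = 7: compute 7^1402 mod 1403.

7^1 ≡ 7 (mod 1403)
7^2 ≡ 7^2 = 49 ≡ 49 (mod 1403)
7^4 ≡ 49^2 = 2401 ≡ 998 (mod 1403)
7^8 ≡ 998^2 = 996004 ≡ 1277 (mod 1403)
7^16 ≡ 1277^2 = 1630729 ≡ 443 (mod 1403)
7^32 ≡ 443^2 = 196249 ≡ 1232 (mod 1403)
7^64 ≡ 1232^2 = 1517824 ≡ 1181 (mod 1403)
7^128 ≡ 1181^2 = 1394761 ≡ 179 (mod 1403)
7^256 ≡ 179^2 = 32041 ≡ 1175 (mod 1403)
7^512 ≡ 1175^2 = 1380625 ≡ 73 (mod 1403)
7^1024 ≡ 73^2 = 5329 ≡ 1120 (mod 1403)
1402 = 1024 + 256 + 64 + 32 + 16 + 8 + 2 in binary powers of 2.
So 7^1402 ≡ 1120 · 1175 · 1181 · 1232 · 443 · 1277 · 49 ≡ 351 (mod 1403).
Since 351 ≠ 1, base 7 is a Fermat witness: 1403 is composite.

351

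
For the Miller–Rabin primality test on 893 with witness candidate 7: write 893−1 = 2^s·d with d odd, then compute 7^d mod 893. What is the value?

444

893 − 1 = 892 = 2^2 · 223, so d = 223.
7^1 ≡ 7 (mod 893)
7^2 ≡ 7^2 = 49 ≡ 49 (mod 893)
7^4 ≡ 49^2 = 2401 ≡ 615 (mod 893)
7^8 ≡ 615^2 = 378225 ≡ 486 (mod 893)
7^16 ≡ 486^2 = 236196 ≡ 444 (mod 893)
7^32 ≡ 444^2 = 197136 ≡ 676 (mod 893)
7^64 ≡ 676^2 = 456976 ≡ 653 (mod 893)
7^128 ≡ 653^2 = 426409 ≡ 448 (mod 893)
223 = 128 + 64 + 16 + 8 + 4 + 2 + 1 in binary powers of 2.
So 7^223 ≡ 448 · 653 · 444 · 486 · 615 · 49 · 7 ≡ 444 (mod 893).
Squaring chain: 444 → 676; never reaches −1, so base 7 is a Miller–Rabin witness that 893 is composite.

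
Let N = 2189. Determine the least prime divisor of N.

2189 is odd.
Digit sum 20, not divisible by 3.
Ends in 9: not divisible by 5.
7: 2189 = 7·312 + 5
11: 2189 = 11·199

11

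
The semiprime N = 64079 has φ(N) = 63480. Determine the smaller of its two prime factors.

139

φ(n) = (p−1)(q−1) = n − (p+q) + 1, so p + q = 64079 − 63480 + 1 = 600.
p and q are the roots of t² − 600t + 64079 = 0.
Discriminant: 600² − 4·64079 = 360000 − 256316 = 103684; √103684 = 322.
q = (600 − 322)/2 = 139, p = (600 + 322)/2 = 461.
Check: 139 · 461 = 64079.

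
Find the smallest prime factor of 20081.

20081 is odd.
Digit sum 11, not divisible by 3.
Ends in 1: not divisible by 5.
7: 20081 = 7·2868 + 5
11: 20081 = 11·1825 + 6
13: 20081 = 13·1544 + 9
17: 20081 = 17·1181 + 4
19: 20081 = 19·1056 + 17
23: 20081 = 23·873 + 2
29: 20081 = 29·692 + 13
31: 20081 = 31·647 + 24
37: 20081 = 37·542 + 27
41: 20081 = 41·489 + 32
43: 20081 = 43·467

43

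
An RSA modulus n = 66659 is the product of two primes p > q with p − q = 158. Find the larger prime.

Since p = q + 158, we have 66659 = q(q + 158), so q² + 158q − 66659 = 0.
Discriminant: 158² + 4·66659 = 24964 + 266636 = 291600; √291600 = 540.
q = (−158 + 540)/2 = 191, and p = q + 158 = 349.
Check: 191 · 349 = 66659.

349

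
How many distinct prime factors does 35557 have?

2

35557 = 31^2 · 37
35557 = 31^2 · 37, which has 2 distinct prime factors.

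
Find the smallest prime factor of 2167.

11

2167 is odd.
Digit sum 16, not divisible by 3.
Ends in 7: not divisible by 5.
7: 2167 = 7·309 + 4
11: 2167 = 11·197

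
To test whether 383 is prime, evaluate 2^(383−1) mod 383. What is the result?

1

2^1 ≡ 2 (mod 383)
2^2 ≡ 2^2 = 4 ≡ 4 (mod 383)
2^4 ≡ 4^2 = 16 ≡ 16 (mod 383)
2^8 ≡ 16^2 = 256 ≡ 256 (mod 383)
2^16 ≡ 256^2 = 65536 ≡ 43 (mod 383)
2^32 ≡ 43^2 = 1849 ≡ 317 (mod 383)
2^64 ≡ 317^2 = 100489 ≡ 143 (mod 383)
2^128 ≡ 143^2 = 20449 ≡ 150 (mod 383)
2^256 ≡ 150^2 = 22500 ≡ 286 (mod 383)
382 = 256 + 64 + 32 + 16 + 8 + 4 + 2 in binary powers of 2.
So 2^382 ≡ 286 · 143 · 317 · 43 · 256 · 16 · 4 ≡ 1 (mod 383).
Since the result is 1, base 2 gives no evidence that 383 is composite.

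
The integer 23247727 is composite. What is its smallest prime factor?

23247727 is odd.
Digit sum 34, not divisible by 3.
Ends in 7: not divisible by 5.
7: 23247727 = 7·3321103 + 6
11: 23247727 = 11·2113429 + 8
13: 23247727 = 13·1788286 + 9
17: 23247727 = 17·1367513 + 6
19: 23247727 = 19·1223564 + 11
23: 23247727 = 23·1010770 + 17
29: 23247727 = 29·801645 + 22
31: 23247727 = 31·749926 + 21
37: 23247727 = 37·628316 + 35
41: 23247727 = 41·567017 + 30
43: 23247727 = 43·540644 + 35
47: 23247727 = 47·494632 + 23
53: 23247727 = 53·438636 + 19
59: 23247727 = 59·394029 + 16
61: 23247727 = 61·381110 + 17
67: 23247727 = 67·346981

67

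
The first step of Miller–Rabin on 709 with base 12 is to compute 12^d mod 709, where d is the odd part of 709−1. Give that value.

708

709 − 1 = 708 = 2^2 · 177, so d = 177.
12^1 ≡ 12 (mod 709)
12^2 ≡ 12^2 = 144 ≡ 144 (mod 709)
12^4 ≡ 144^2 = 20736 ≡ 175 (mod 709)
12^8 ≡ 175^2 = 30625 ≡ 138 (mod 709)
12^16 ≡ 138^2 = 19044 ≡ 610 (mod 709)
12^32 ≡ 610^2 = 372100 ≡ 584 (mod 709)
12^64 ≡ 584^2 = 341056 ≡ 27 (mod 709)
12^128 ≡ 27^2 = 729 ≡ 20 (mod 709)
177 = 128 + 32 + 16 + 1 in binary powers of 2.
So 12^177 ≡ 20 · 584 · 610 · 12 ≡ 708 (mod 709).
Since 12^d ≡ 708 (mod 709), base 12 does not prove 709 composite.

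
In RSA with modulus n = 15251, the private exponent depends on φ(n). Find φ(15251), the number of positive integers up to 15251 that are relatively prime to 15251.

Factor: 15251 = 101 · 151.
φ(15251) = (101−1) · (151−1) = 100 · 150 = 15000.

15000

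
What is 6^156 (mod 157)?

1

6^1 ≡ 6 (mod 157)
6^2 ≡ 6^2 = 36 ≡ 36 (mod 157)
6^4 ≡ 36^2 = 1296 ≡ 40 (mod 157)
6^8 ≡ 40^2 = 1600 ≡ 30 (mod 157)
6^16 ≡ 30^2 = 900 ≡ 115 (mod 157)
6^32 ≡ 115^2 = 13225 ≡ 37 (mod 157)
6^64 ≡ 37^2 = 1369 ≡ 113 (mod 157)
6^128 ≡ 113^2 = 12769 ≡ 52 (mod 157)
156 = 128 + 16 + 8 + 4 in binary powers of 2.
So 6^156 ≡ 52 · 115 · 30 · 40 ≡ 1 (mod 157).
Since the result is 1, base 6 gives no evidence that 157 is composite.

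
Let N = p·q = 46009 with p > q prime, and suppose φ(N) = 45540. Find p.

φ(n) = (p−1)(q−1) = n − (p+q) + 1, so p + q = 46009 − 45540 + 1 = 470.
p and q are the roots of t² − 470t + 46009 = 0.
Discriminant: 470² − 4·46009 = 220900 − 184036 = 36864; √36864 = 192.
q = (470 − 192)/2 = 139, p = (470 + 192)/2 = 331.
Check: 139 · 331 = 46009.

331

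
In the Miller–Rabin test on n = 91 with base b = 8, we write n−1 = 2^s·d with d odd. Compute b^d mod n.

91 − 1 = 90 = 2^1 · 45, so d = 45.
8^1 ≡ 8 (mod 91)
8^2 ≡ 8^2 = 64 ≡ 64 (mod 91)
8^4 ≡ 64^2 = 4096 ≡ 1 (mod 91)
8^8 ≡ 1^2 = 1 ≡ 1 (mod 91)
8^16 ≡ 1^2 = 1 ≡ 1 (mod 91)
8^32 ≡ 1^2 = 1 ≡ 1 (mod 91)
45 = 32 + 8 + 4 + 1 in binary powers of 2.
So 8^45 ≡ 1 · 1 · 1 · 8 ≡ 8 (mod 91).
Squaring chain: 8; never reaches −1, so base 8 is a Miller–Rabin witness that 91 is composite.

8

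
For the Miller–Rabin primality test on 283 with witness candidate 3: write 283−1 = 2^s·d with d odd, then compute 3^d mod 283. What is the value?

283 − 1 = 282 = 2^1 · 141, so d = 141.
3^1 ≡ 3 (mod 283)
3^2 ≡ 3^2 = 9 ≡ 9 (mod 283)
3^4 ≡ 9^2 = 81 ≡ 81 (mod 283)
3^8 ≡ 81^2 = 6561 ≡ 52 (mod 283)
3^16 ≡ 52^2 = 2704 ≡ 157 (mod 283)
3^32 ≡ 157^2 = 24649 ≡ 28 (mod 283)
3^64 ≡ 28^2 = 784 ≡ 218 (mod 283)
3^128 ≡ 218^2 = 47524 ≡ 263 (mod 283)
141 = 128 + 8 + 4 + 1 in binary powers of 2.
So 3^141 ≡ 263 · 52 · 81 · 3 ≡ 282 (mod 283).
Since 3^d ≡ 282 (mod 283), base 3 does not prove 283 composite.

282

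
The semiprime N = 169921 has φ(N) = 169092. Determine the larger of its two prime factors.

φ(n) = (p−1)(q−1) = n − (p+q) + 1, so p + q = 169921 − 169092 + 1 = 830.
p and q are the roots of t² − 830t + 169921 = 0.
Discriminant: 830² − 4·169921 = 688900 − 679684 = 9216; √9216 = 96.
q = (830 − 96)/2 = 367, p = (830 + 96)/2 = 463.
Check: 367 · 463 = 169921.

463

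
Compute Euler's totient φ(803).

Factor: 803 = 11 · 73.
φ(803) = (11−1) · (73−1) = 10 · 72 = 720.

720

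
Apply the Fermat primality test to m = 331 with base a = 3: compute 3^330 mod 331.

1

3^1 ≡ 3 (mod 331)
3^2 ≡ 3^2 = 9 ≡ 9 (mod 331)
3^4 ≡ 9^2 = 81 ≡ 81 (mod 331)
3^8 ≡ 81^2 = 6561 ≡ 272 (mod 331)
3^16 ≡ 272^2 = 73984 ≡ 171 (mod 331)
3^32 ≡ 171^2 = 29241 ≡ 113 (mod 331)
3^64 ≡ 113^2 = 12769 ≡ 191 (mod 331)
3^128 ≡ 191^2 = 36481 ≡ 71 (mod 331)
3^256 ≡ 71^2 = 5041 ≡ 76 (mod 331)
330 = 256 + 64 + 8 + 2 in binary powers of 2.
So 3^330 ≡ 76 · 191 · 272 · 9 ≡ 1 (mod 331).
Since the result is 1, base 3 gives no evidence that 331 is composite.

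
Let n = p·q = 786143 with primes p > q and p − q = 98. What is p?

Since p = q + 98, we have 786143 = q(q + 98), so q² + 98q − 786143 = 0.
Discriminant: 98² + 4·786143 = 9604 + 3144572 = 3154176; √3154176 = 1776.
q = (−98 + 1776)/2 = 839, and p = q + 98 = 937.
Check: 839 · 937 = 786143.

937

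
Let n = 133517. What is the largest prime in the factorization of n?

73

133517 = 31 · 4307
4307 = 59 · 73
73 is prime.
So 133517 = 31 · 59 · 73; the largest prime factor is 73.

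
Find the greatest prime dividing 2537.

59

2537 = 43 · 59
59 is prime.
So 2537 = 43 · 59; the largest prime factor is 59.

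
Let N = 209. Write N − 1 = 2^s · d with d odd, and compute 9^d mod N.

209 − 1 = 208 = 2^4 · 13, so d = 13.
9^1 ≡ 9 (mod 209)
9^2 ≡ 9^2 = 81 ≡ 81 (mod 209)
9^4 ≡ 81^2 = 6561 ≡ 82 (mod 209)
9^8 ≡ 82^2 = 6724 ≡ 36 (mod 209)
13 = 8 + 4 + 1 in binary powers of 2.
So 9^13 ≡ 36 · 82 · 9 ≡ 25 (mod 209).
Squaring chain: 25 → 207 → 4 → 16; never reaches −1, so base 9 is a Miller–Rabin witness that 209 is composite.

25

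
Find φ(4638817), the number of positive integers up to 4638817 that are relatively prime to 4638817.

4555440

Factor: 4638817 = 149 · 163 · 191.
φ(4638817) = (149−1) · (163−1) · (191−1) = 148 · 162 · 190 = 4555440.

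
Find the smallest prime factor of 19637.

73

19637 is odd.
Digit sum 26, not divisible by 3.
Ends in 7: not divisible by 5.
7: 19637 = 7·2805 + 2
11: 19637 = 11·1785 + 2
13: 19637 = 13·1510 + 7
17: 19637 = 17·1155 + 2
19: 19637 = 19·1033 + 10
23: 19637 = 23·853 + 18
29: 19637 = 29·677 + 4
31: 19637 = 31·633 + 14
37: 19637 = 37·530 + 27
41: 19637 = 41·478 + 39
43: 19637 = 43·456 + 29
47: 19637 = 47·417 + 38
53: 19637 = 53·370 + 27
59: 19637 = 59·332 + 49
61: 19637 = 61·321 + 56
67: 19637 = 67·293 + 6
71: 19637 = 71·276 + 41
73: 19637 = 73·269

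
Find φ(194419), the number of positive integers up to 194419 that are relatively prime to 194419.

Factor: 194419 = 23 · 79 · 107.
φ(194419) = (23−1) · (79−1) · (107−1) = 22 · 78 · 106 = 181896.

181896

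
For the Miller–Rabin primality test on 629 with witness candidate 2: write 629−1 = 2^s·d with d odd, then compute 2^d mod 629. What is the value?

629 − 1 = 628 = 2^2 · 157, so d = 157.
2^1 ≡ 2 (mod 629)
2^2 ≡ 2^2 = 4 ≡ 4 (mod 629)
2^4 ≡ 4^2 = 16 ≡ 16 (mod 629)
2^8 ≡ 16^2 = 256 ≡ 256 (mod 629)
2^16 ≡ 256^2 = 65536 ≡ 120 (mod 629)
2^32 ≡ 120^2 = 14400 ≡ 562 (mod 629)
2^64 ≡ 562^2 = 315844 ≡ 86 (mod 629)
2^128 ≡ 86^2 = 7396 ≡ 477 (mod 629)
157 = 128 + 16 + 8 + 4 + 1 in binary powers of 2.
So 2^157 ≡ 477 · 120 · 256 · 16 · 2 ≡ 15 (mod 629).
Squaring chain: 15 → 225; never reaches −1, so base 2 is a Miller–Rabin witness that 629 is composite.

15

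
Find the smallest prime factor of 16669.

16669 is odd.
Digit sum 28, not divisible by 3.
Ends in 9: not divisible by 5.
7: 16669 = 7·2381 + 2
11: 16669 = 11·1515 + 4
13: 16669 = 13·1282 + 3
17: 16669 = 17·980 + 9
19: 16669 = 19·877 + 6
23: 16669 = 23·724 + 17
29: 16669 = 29·574 + 23
31: 16669 = 31·537 + 22
37: 16669 = 37·450 + 19
41: 16669 = 41·406 + 23
43: 16669 = 43·387 + 28
47: 16669 = 47·354 + 31
53: 16669 = 53·314 + 27
59: 16669 = 59·282 + 31
61: 16669 = 61·273 + 16
67: 16669 = 67·248 + 53
71: 16669 = 71·234 + 55
73: 16669 = 73·228 + 25
79: 16669 = 79·211

79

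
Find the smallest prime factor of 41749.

83

41749 is odd.
Digit sum 25, not divisible by 3.
Ends in 9: not divisible by 5.
7: 41749 = 7·5964 + 1
11: 41749 = 11·3795 + 4
13: 41749 = 13·3211 + 6
17: 41749 = 17·2455 + 14
19: 41749 = 19·2197 + 6
23: 41749 = 23·1815 + 4
29: 41749 = 29·1439 + 18
31: 41749 = 31·1346 + 23
37: 41749 = 37·1128 + 13
41: 41749 = 41·1018 + 11
43: 41749 = 43·970 + 39
47: 41749 = 47·888 + 13
53: 41749 = 53·787 + 38
59: 41749 = 59·707 + 36
61: 41749 = 61·684 + 25
67: 41749 = 67·623 + 8
71: 41749 = 71·588 + 1
73: 41749 = 73·571 + 66
79: 41749 = 79·528 + 37
83: 41749 = 83·503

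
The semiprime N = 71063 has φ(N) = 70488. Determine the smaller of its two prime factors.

179

φ(n) = (p−1)(q−1) = n − (p+q) + 1, so p + q = 71063 − 70488 + 1 = 576.
p and q are the roots of t² − 576t + 71063 = 0.
Discriminant: 576² − 4·71063 = 331776 − 284252 = 47524; √47524 = 218.
q = (576 − 218)/2 = 179, p = (576 + 218)/2 = 397.
Check: 179 · 397 = 71063.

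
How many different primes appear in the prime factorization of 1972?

3

1972 = 2^2 · 493
493 = 17 · 29
1972 = 2^2 · 17 · 29, which has 3 distinct prime factors.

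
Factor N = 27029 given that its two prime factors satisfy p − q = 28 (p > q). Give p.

179

Since p = q + 28, we have 27029 = q(q + 28), so q² + 28q − 27029 = 0.
Discriminant: 28² + 4·27029 = 784 + 108116 = 108900; √108900 = 330.
q = (−28 + 330)/2 = 151, and p = q + 28 = 179.
Check: 151 · 179 = 27029.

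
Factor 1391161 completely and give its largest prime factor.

1391161 = 17 · 81833
81833 = 19 · 4307
4307 = 59 · 73
73 is prime.
So 1391161 = 17 · 19 · 59 · 73; the largest prime factor is 73.

73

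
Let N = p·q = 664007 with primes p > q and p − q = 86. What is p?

859

Since p = q + 86, we have 664007 = q(q + 86), so q² + 86q − 664007 = 0.
Discriminant: 86² + 4·664007 = 7396 + 2656028 = 2663424; √2663424 = 1632.
q = (−86 + 1632)/2 = 773, and p = q + 86 = 859.
Check: 773 · 859 = 664007.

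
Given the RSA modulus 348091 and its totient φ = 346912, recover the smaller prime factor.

587

φ(n) = (p−1)(q−1) = n − (p+q) + 1, so p + q = 348091 − 346912 + 1 = 1180.
p and q are the roots of t² − 1180t + 348091 = 0.
Discriminant: 1180² − 4·348091 = 1392400 − 1392364 = 36; √36 = 6.
q = (1180 − 6)/2 = 587, p = (1180 + 6)/2 = 593.
Check: 587 · 593 = 348091.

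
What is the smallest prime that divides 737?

737 is odd.
Digit sum 17, not divisible by 3.
Ends in 7: not divisible by 5.
7: 737 = 7·105 + 2
11: 737 = 11·67

11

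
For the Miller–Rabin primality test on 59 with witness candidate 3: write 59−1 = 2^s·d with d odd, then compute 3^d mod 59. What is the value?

1

59 − 1 = 58 = 2^1 · 29, so d = 29.
3^1 ≡ 3 (mod 59)
3^2 ≡ 3^2 = 9 ≡ 9 (mod 59)
3^4 ≡ 9^2 = 81 ≡ 22 (mod 59)
3^8 ≡ 22^2 = 484 ≡ 12 (mod 59)
3^16 ≡ 12^2 = 144 ≡ 26 (mod 59)
29 = 16 + 8 + 4 + 1 in binary powers of 2.
So 3^29 ≡ 26 · 12 · 22 · 3 ≡ 1 (mod 59).
Since 3^d ≡ 1 (mod 59), base 3 does not prove 59 composite.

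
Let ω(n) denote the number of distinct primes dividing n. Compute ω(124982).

5

124982 = 2 · 62491
62491 = 11 · 5681
5681 = 13 · 437
437 = 19 · 23
124982 = 2 · 11 · 13 · 19 · 23, which has 5 distinct prime factors.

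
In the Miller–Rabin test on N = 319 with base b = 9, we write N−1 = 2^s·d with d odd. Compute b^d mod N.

5

319 − 1 = 318 = 2^1 · 159, so d = 159.
9^1 ≡ 9 (mod 319)
9^2 ≡ 9^2 = 81 ≡ 81 (mod 319)
9^4 ≡ 81^2 = 6561 ≡ 181 (mod 319)
9^8 ≡ 181^2 = 32761 ≡ 223 (mod 319)
9^16 ≡ 223^2 = 49729 ≡ 284 (mod 319)
9^32 ≡ 284^2 = 80656 ≡ 268 (mod 319)
9^64 ≡ 268^2 = 71824 ≡ 49 (mod 319)
9^128 ≡ 49^2 = 2401 ≡ 168 (mod 319)
159 = 128 + 16 + 8 + 4 + 2 + 1 in binary powers of 2.
So 9^159 ≡ 168 · 284 · 223 · 181 · 81 · 9 ≡ 5 (mod 319).
Squaring chain: 5; never reaches −1, so base 9 is a Miller–Rabin witness that 319 is composite.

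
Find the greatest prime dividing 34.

17

34 = 2 · 17
17 is prime.
So 34 = 2 · 17; the largest prime factor is 17.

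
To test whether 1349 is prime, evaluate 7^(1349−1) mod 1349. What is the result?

7^1 ≡ 7 (mod 1349)
7^2 ≡ 7^2 = 49 ≡ 49 (mod 1349)
7^4 ≡ 49^2 = 2401 ≡ 1052 (mod 1349)
7^8 ≡ 1052^2 = 1106704 ≡ 524 (mod 1349)
7^16 ≡ 524^2 = 274576 ≡ 729 (mod 1349)
7^32 ≡ 729^2 = 531441 ≡ 1284 (mod 1349)
7^64 ≡ 1284^2 = 1648656 ≡ 178 (mod 1349)
7^128 ≡ 178^2 = 31684 ≡ 657 (mod 1349)
7^256 ≡ 657^2 = 431649 ≡ 1318 (mod 1349)
7^512 ≡ 1318^2 = 1737124 ≡ 961 (mod 1349)
7^1024 ≡ 961^2 = 923521 ≡ 805 (mod 1349)
1348 = 1024 + 256 + 64 + 4 in binary powers of 2.
So 7^1348 ≡ 805 · 1318 · 178 · 1052 ≡ 292 (mod 1349).
Since 292 ≠ 1, base 7 is a Fermat witness: 1349 is composite.

292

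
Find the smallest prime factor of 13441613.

13441613 is odd.
Digit sum 23, not divisible by 3.
Ends in 3: not divisible by 5.
7: 13441613 = 7·1920230 + 3
11: 13441613 = 11·1221964 + 9
13: 13441613 = 13·1033970 + 3
17: 13441613 = 17·790683 + 2
19: 13441613 = 19·707453 + 6
23: 13441613 = 23·584417 + 22
29: 13441613 = 29·463503 + 26
31: 13441613 = 31·433600 + 13
37: 13441613 = 37·363286 + 31
41: 13441613 = 41·327844 + 9
43: 13441613 = 43·312595 + 28
47: 13441613 = 47·285991 + 36
53: 13441613 = 53·253615 + 18
59: 13441613 = 59·227823 + 56
61: 13441613 = 61·220354 + 19
67: 13441613 = 67·200621 + 6
71: 13441613 = 71·189318 + 35
73: 13441613 = 73·184131 + 50
79: 13441613 = 79·170147

79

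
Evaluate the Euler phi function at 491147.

456832

Factor: 491147 = 17 · 167 · 173.
φ(491147) = (17−1) · (167−1) · (173−1) = 16 · 166 · 172 = 456832.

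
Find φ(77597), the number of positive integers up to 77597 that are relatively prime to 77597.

69552

Factor: 77597 = 13 · 47 · 127.
φ(77597) = (13−1) · (47−1) · (127−1) = 12 · 46 · 126 = 69552.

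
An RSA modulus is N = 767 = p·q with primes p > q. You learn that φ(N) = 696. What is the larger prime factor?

φ(n) = (p−1)(q−1) = n − (p+q) + 1, so p + q = 767 − 696 + 1 = 72.
p and q are the roots of t² − 72t + 767 = 0.
Discriminant: 72² − 4·767 = 5184 − 3068 = 2116; √2116 = 46.
q = (72 − 46)/2 = 13, p = (72 + 46)/2 = 59.
Check: 13 · 59 = 767.

59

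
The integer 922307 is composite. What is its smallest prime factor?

43

922307 is odd.
Digit sum 23, not divisible by 3.
Ends in 7: not divisible by 5.
7: 922307 = 7·131758 + 1
11: 922307 = 11·83846 + 1
13: 922307 = 13·70946 + 9
17: 922307 = 17·54253 + 6
19: 922307 = 19·48542 + 9
23: 922307 = 23·40100 + 7
29: 922307 = 29·31803 + 20
31: 922307 = 31·29751 + 26
37: 922307 = 37·24927 + 8
41: 922307 = 41·22495 + 12
43: 922307 = 43·21449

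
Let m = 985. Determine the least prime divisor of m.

5

985 is odd.
Digit sum 22, not divisible by 3.
Ends in 5: divisible by 5.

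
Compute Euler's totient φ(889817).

859248

Factor: 889817 = 53 · 103 · 163.
φ(889817) = (53−1) · (103−1) · (163−1) = 52 · 102 · 162 = 859248.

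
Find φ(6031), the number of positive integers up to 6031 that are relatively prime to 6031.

5832

Factor: 6031 = 37 · 163.
φ(6031) = (37−1) · (163−1) = 36 · 162 = 5832.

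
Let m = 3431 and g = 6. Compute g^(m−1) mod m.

1955

6^1 ≡ 6 (mod 3431)
6^2 ≡ 6^2 = 36 ≡ 36 (mod 3431)
6^4 ≡ 36^2 = 1296 ≡ 1296 (mod 3431)
6^8 ≡ 1296^2 = 1679616 ≡ 1857 (mod 3431)
6^16 ≡ 1857^2 = 3448449 ≡ 294 (mod 3431)
6^32 ≡ 294^2 = 86436 ≡ 661 (mod 3431)
6^64 ≡ 661^2 = 436921 ≡ 1184 (mod 3431)
6^128 ≡ 1184^2 = 1401856 ≡ 2008 (mod 3431)
6^256 ≡ 2008^2 = 4032064 ≡ 639 (mod 3431)
6^512 ≡ 639^2 = 408321 ≡ 32 (mod 3431)
6^1024 ≡ 32^2 = 1024 ≡ 1024 (mod 3431)
6^2048 ≡ 1024^2 = 1048576 ≡ 2121 (mod 3431)
3430 = 2048 + 1024 + 256 + 64 + 32 + 4 + 2 in binary powers of 2.
So 6^3430 ≡ 2121 · 1024 · 639 · 1184 · 661 · 1296 · 36 ≡ 1955 (mod 3431).
Since 1955 ≠ 1, base 6 is a Fermat witness: 3431 is composite.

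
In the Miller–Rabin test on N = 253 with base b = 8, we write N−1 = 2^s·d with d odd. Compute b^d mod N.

253 − 1 = 252 = 2^2 · 63, so d = 63.
8^1 ≡ 8 (mod 253)
8^2 ≡ 8^2 = 64 ≡ 64 (mod 253)
8^4 ≡ 64^2 = 4096 ≡ 48 (mod 253)
8^8 ≡ 48^2 = 2304 ≡ 27 (mod 253)
8^16 ≡ 27^2 = 729 ≡ 223 (mod 253)
8^32 ≡ 223^2 = 49729 ≡ 141 (mod 253)
63 = 32 + 16 + 8 + 4 + 2 + 1 in binary powers of 2.
So 8^63 ≡ 141 · 223 · 27 · 48 · 64 · 8 ≡ 50 (mod 253).
Squaring chain: 50 → 223; never reaches −1, so base 8 is a Miller–Rabin witness that 253 is composite.

50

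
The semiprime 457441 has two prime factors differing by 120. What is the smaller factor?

Since p = q + 120, we have 457441 = q(q + 120), so q² + 120q − 457441 = 0.
Discriminant: 120² + 4·457441 = 14400 + 1829764 = 1844164; √1844164 = 1358.
q = (−120 + 1358)/2 = 619, and p = q + 120 = 739.
Check: 619 · 739 = 457441.

619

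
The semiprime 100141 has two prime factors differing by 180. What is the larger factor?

419

Since p = q + 180, we have 100141 = q(q + 180), so q² + 180q − 100141 = 0.
Discriminant: 180² + 4·100141 = 32400 + 400564 = 432964; √432964 = 658.
q = (−180 + 658)/2 = 239, and p = q + 180 = 419.
Check: 239 · 419 = 100141.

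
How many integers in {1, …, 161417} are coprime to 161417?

151200

Factor: 161417 = 31 · 41 · 127.
φ(161417) = (31−1) · (41−1) · (127−1) = 30 · 40 · 126 = 151200.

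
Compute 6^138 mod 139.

6^1 ≡ 6 (mod 139)
6^2 ≡ 6^2 = 36 ≡ 36 (mod 139)
6^4 ≡ 36^2 = 1296 ≡ 45 (mod 139)
6^8 ≡ 45^2 = 2025 ≡ 79 (mod 139)
6^16 ≡ 79^2 = 6241 ≡ 125 (mod 139)
6^32 ≡ 125^2 = 15625 ≡ 57 (mod 139)
6^64 ≡ 57^2 = 3249 ≡ 52 (mod 139)
6^128 ≡ 52^2 = 2704 ≡ 63 (mod 139)
138 = 128 + 8 + 2 in binary powers of 2.
So 6^138 ≡ 63 · 79 · 36 ≡ 1 (mod 139).
Since the result is 1, base 6 gives no evidence that 139 is composite.

1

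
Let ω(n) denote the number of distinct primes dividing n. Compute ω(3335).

3

3335 = 5 · 667
667 = 23 · 29
3335 = 5 · 23 · 29, which has 3 distinct prime factors.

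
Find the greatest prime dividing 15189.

15189 = 3 · 5063
5063 = 61 · 83
83 is prime.
So 15189 = 3 · 61 · 83; the largest prime factor is 83.

83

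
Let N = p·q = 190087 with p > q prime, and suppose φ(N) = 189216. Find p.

φ(n) = (p−1)(q−1) = n − (p+q) + 1, so p + q = 190087 − 189216 + 1 = 872.
p and q are the roots of t² − 872t + 190087 = 0.
Discriminant: 872² − 4·190087 = 760384 − 760348 = 36; √36 = 6.
q = (872 − 6)/2 = 433, p = (872 + 6)/2 = 439.
Check: 433 · 439 = 190087.

439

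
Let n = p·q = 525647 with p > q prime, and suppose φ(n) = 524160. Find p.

911

φ(n) = (p−1)(q−1) = n − (p+q) + 1, so p + q = 525647 − 524160 + 1 = 1488.
p and q are the roots of t² − 1488t + 525647 = 0.
Discriminant: 1488² − 4·525647 = 2214144 − 2102588 = 111556; √111556 = 334.
q = (1488 − 334)/2 = 577, p = (1488 + 334)/2 = 911.
Check: 577 · 911 = 525647.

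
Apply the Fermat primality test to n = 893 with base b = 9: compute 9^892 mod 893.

9^1 ≡ 9 (mod 893)
9^2 ≡ 9^2 = 81 ≡ 81 (mod 893)
9^4 ≡ 81^2 = 6561 ≡ 310 (mod 893)
9^8 ≡ 310^2 = 96100 ≡ 549 (mod 893)
9^16 ≡ 549^2 = 301401 ≡ 460 (mod 893)
9^32 ≡ 460^2 = 211600 ≡ 852 (mod 893)
9^64 ≡ 852^2 = 725904 ≡ 788 (mod 893)
9^128 ≡ 788^2 = 620944 ≡ 309 (mod 893)
9^256 ≡ 309^2 = 95481 ≡ 823 (mod 893)
9^512 ≡ 823^2 = 677329 ≡ 435 (mod 893)
892 = 512 + 256 + 64 + 32 + 16 + 8 + 4 in binary powers of 2.
So 9^892 ≡ 435 · 823 · 788 · 852 · 460 · 549 · 310 ≡ 788 (mod 893).
Since 788 ≠ 1, base 9 is a Fermat witness: 893 is composite.

788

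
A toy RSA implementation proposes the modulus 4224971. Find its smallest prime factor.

47

4224971 is odd.
Digit sum 29, not divisible by 3.
Ends in 1: not divisible by 5.
7: 4224971 = 7·603567 + 2
11: 4224971 = 11·384088 + 3
13: 4224971 = 13·324997 + 10
17: 4224971 = 17·248527 + 12
19: 4224971 = 19·222366 + 17
23: 4224971 = 23·183694 + 9
29: 4224971 = 29·145688 + 19
31: 4224971 = 31·136289 + 12
37: 4224971 = 37·114188 + 15
41: 4224971 = 41·103048 + 3
43: 4224971 = 43·98255 + 6
47: 4224971 = 47·89893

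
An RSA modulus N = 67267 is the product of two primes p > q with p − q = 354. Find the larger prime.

491

Since p = q + 354, we have 67267 = q(q + 354), so q² + 354q − 67267 = 0.
Discriminant: 354² + 4·67267 = 125316 + 269068 = 394384; √394384 = 628.
q = (−354 + 628)/2 = 137, and p = q + 354 = 491.
Check: 137 · 491 = 67267.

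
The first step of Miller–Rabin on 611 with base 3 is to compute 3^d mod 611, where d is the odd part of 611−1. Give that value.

165

611 − 1 = 610 = 2^1 · 305, so d = 305.
3^1 ≡ 3 (mod 611)
3^2 ≡ 3^2 = 9 ≡ 9 (mod 611)
3^4 ≡ 9^2 = 81 ≡ 81 (mod 611)
3^8 ≡ 81^2 = 6561 ≡ 451 (mod 611)
3^16 ≡ 451^2 = 203401 ≡ 549 (mod 611)
3^32 ≡ 549^2 = 301401 ≡ 178 (mod 611)
3^64 ≡ 178^2 = 31684 ≡ 523 (mod 611)
3^128 ≡ 523^2 = 273529 ≡ 412 (mod 611)
3^256 ≡ 412^2 = 169744 ≡ 497 (mod 611)
305 = 256 + 32 + 16 + 1 in binary powers of 2.
So 3^305 ≡ 497 · 178 · 549 · 3 ≡ 165 (mod 611).
Squaring chain: 165; never reaches −1, so base 3 is a Miller–Rabin witness that 611 is composite.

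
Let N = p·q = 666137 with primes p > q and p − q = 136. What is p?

887

Since p = q + 136, we have 666137 = q(q + 136), so q² + 136q − 666137 = 0.
Discriminant: 136² + 4·666137 = 18496 + 2664548 = 2683044; √2683044 = 1638.
q = (−136 + 1638)/2 = 751, and p = q + 136 = 887.
Check: 751 · 887 = 666137.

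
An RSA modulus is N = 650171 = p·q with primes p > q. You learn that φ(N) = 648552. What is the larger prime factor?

φ(n) = (p−1)(q−1) = n − (p+q) + 1, so p + q = 650171 − 648552 + 1 = 1620.
p and q are the roots of t² − 1620t + 650171 = 0.
Discriminant: 1620² − 4·650171 = 2624400 − 2600684 = 23716; √23716 = 154.
q = (1620 − 154)/2 = 733, p = (1620 + 154)/2 = 887.
Check: 733 · 887 = 650171.

887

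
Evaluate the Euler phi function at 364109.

347760

Factor: 364109 = 47 · 61 · 127.
φ(364109) = (47−1) · (61−1) · (127−1) = 46 · 60 · 126 = 347760.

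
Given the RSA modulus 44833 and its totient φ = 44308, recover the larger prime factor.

419

φ(n) = (p−1)(q−1) = n − (p+q) + 1, so p + q = 44833 − 44308 + 1 = 526.
p and q are the roots of t² − 526t + 44833 = 0.
Discriminant: 526² − 4·44833 = 276676 − 179332 = 97344; √97344 = 312.
q = (526 − 312)/2 = 107, p = (526 + 312)/2 = 419.
Check: 107 · 419 = 44833.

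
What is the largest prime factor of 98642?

98642 = 2 · 49321
49321 = 31 · 1591
1591 = 37 · 43
43 is prime.
So 98642 = 2 · 31 · 37 · 43; the largest prime factor is 43.

43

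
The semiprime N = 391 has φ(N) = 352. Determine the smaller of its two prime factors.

φ(n) = (p−1)(q−1) = n − (p+q) + 1, so p + q = 391 − 352 + 1 = 40.
p and q are the roots of t² − 40t + 391 = 0.
Discriminant: 40² − 4·391 = 1600 − 1564 = 36; √36 = 6.
q = (40 − 6)/2 = 17, p = (40 + 6)/2 = 23.
Check: 17 · 23 = 391.

17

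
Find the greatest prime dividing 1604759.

1604759 = 13 · 123443
123443 = 19 · 6497
6497 = 73 · 89
89 is prime.
So 1604759 = 13 · 19 · 73 · 89; the largest prime factor is 89.

89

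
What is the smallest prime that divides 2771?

17

2771 is odd.
Digit sum 17, not divisible by 3.
Ends in 1: not divisible by 5.
7: 2771 = 7·395 + 6
11: 2771 = 11·251 + 10
13: 2771 = 13·213 + 2
17: 2771 = 17·163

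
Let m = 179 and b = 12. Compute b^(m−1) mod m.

1

12^1 ≡ 12 (mod 179)
12^2 ≡ 12^2 = 144 ≡ 144 (mod 179)
12^4 ≡ 144^2 = 20736 ≡ 151 (mod 179)
12^8 ≡ 151^2 = 22801 ≡ 68 (mod 179)
12^16 ≡ 68^2 = 4624 ≡ 149 (mod 179)
12^32 ≡ 149^2 = 22201 ≡ 5 (mod 179)
12^64 ≡ 5^2 = 25 ≡ 25 (mod 179)
12^128 ≡ 25^2 = 625 ≡ 88 (mod 179)
178 = 128 + 32 + 16 + 2 in binary powers of 2.
So 12^178 ≡ 88 · 5 · 149 · 144 ≡ 1 (mod 179).
Since the result is 1, base 12 gives no evidence that 179 is composite.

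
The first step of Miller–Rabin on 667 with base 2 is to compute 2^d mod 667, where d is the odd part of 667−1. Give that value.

330

667 − 1 = 666 = 2^1 · 333, so d = 333.
2^1 ≡ 2 (mod 667)
2^2 ≡ 2^2 = 4 ≡ 4 (mod 667)
2^4 ≡ 4^2 = 16 ≡ 16 (mod 667)
2^8 ≡ 16^2 = 256 ≡ 256 (mod 667)
2^16 ≡ 256^2 = 65536 ≡ 170 (mod 667)
2^32 ≡ 170^2 = 28900 ≡ 219 (mod 667)
2^64 ≡ 219^2 = 47961 ≡ 604 (mod 667)
2^128 ≡ 604^2 = 364816 ≡ 634 (mod 667)
2^256 ≡ 634^2 = 401956 ≡ 422 (mod 667)
333 = 256 + 64 + 8 + 4 + 1 in binary powers of 2.
So 2^333 ≡ 422 · 604 · 256 · 16 · 2 ≡ 330 (mod 667).
Squaring chain: 330; never reaches −1, so base 2 is a Miller–Rabin witness that 667 is composite.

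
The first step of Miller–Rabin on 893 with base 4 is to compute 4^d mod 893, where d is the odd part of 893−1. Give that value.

747

893 − 1 = 892 = 2^2 · 223, so d = 223.
4^1 ≡ 4 (mod 893)
4^2 ≡ 4^2 = 16 ≡ 16 (mod 893)
4^4 ≡ 16^2 = 256 ≡ 256 (mod 893)
4^8 ≡ 256^2 = 65536 ≡ 347 (mod 893)
4^16 ≡ 347^2 = 120409 ≡ 747 (mod 893)
4^32 ≡ 747^2 = 558009 ≡ 777 (mod 893)
4^64 ≡ 777^2 = 603729 ≡ 61 (mod 893)
4^128 ≡ 61^2 = 3721 ≡ 149 (mod 893)
223 = 128 + 64 + 16 + 8 + 4 + 2 + 1 in binary powers of 2.
So 4^223 ≡ 149 · 61 · 747 · 347 · 256 · 16 · 4 ≡ 747 (mod 893).
Squaring chain: 747 → 777; never reaches −1, so base 4 is a Miller–Rabin witness that 893 is composite.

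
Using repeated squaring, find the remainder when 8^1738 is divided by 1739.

159

8^1 ≡ 8 (mod 1739)
8^2 ≡ 8^2 = 64 ≡ 64 (mod 1739)
8^4 ≡ 64^2 = 4096 ≡ 618 (mod 1739)
8^8 ≡ 618^2 = 381924 ≡ 1083 (mod 1739)
8^16 ≡ 1083^2 = 1172889 ≡ 803 (mod 1739)
8^32 ≡ 803^2 = 644809 ≡ 1379 (mod 1739)
8^64 ≡ 1379^2 = 1901641 ≡ 914 (mod 1739)
8^128 ≡ 914^2 = 835396 ≡ 676 (mod 1739)
8^256 ≡ 676^2 = 456976 ≡ 1358 (mod 1739)
8^512 ≡ 1358^2 = 1844164 ≡ 824 (mod 1739)
8^1024 ≡ 824^2 = 678976 ≡ 766 (mod 1739)
1738 = 1024 + 512 + 128 + 64 + 8 + 2 in binary powers of 2.
So 8^1738 ≡ 766 · 824 · 676 · 914 · 1083 · 64 ≡ 159 (mod 1739).
Since 159 ≠ 1, base 8 is a Fermat witness: 1739 is composite.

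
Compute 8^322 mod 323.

8^1 ≡ 8 (mod 323)
8^2 ≡ 8^2 = 64 ≡ 64 (mod 323)
8^4 ≡ 64^2 = 4096 ≡ 220 (mod 323)
8^8 ≡ 220^2 = 48400 ≡ 273 (mod 323)
8^16 ≡ 273^2 = 74529 ≡ 239 (mod 323)
8^32 ≡ 239^2 = 57121 ≡ 273 (mod 323)
8^64 ≡ 273^2 = 74529 ≡ 239 (mod 323)
8^128 ≡ 239^2 = 57121 ≡ 273 (mod 323)
8^256 ≡ 273^2 = 74529 ≡ 239 (mod 323)
322 = 256 + 64 + 2 in binary powers of 2.
So 8^322 ≡ 239 · 239 · 64 ≡ 30 (mod 323).
Since 30 ≠ 1, base 8 is a Fermat witness: 323 is composite.

30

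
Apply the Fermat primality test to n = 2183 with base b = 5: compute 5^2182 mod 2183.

5^1 ≡ 5 (mod 2183)
5^2 ≡ 5^2 = 25 ≡ 25 (mod 2183)
5^4 ≡ 25^2 = 625 ≡ 625 (mod 2183)
5^8 ≡ 625^2 = 390625 ≡ 2051 (mod 2183)
5^16 ≡ 2051^2 = 4206601 ≡ 2143 (mod 2183)
5^32 ≡ 2143^2 = 4592449 ≡ 1600 (mod 2183)
5^64 ≡ 1600^2 = 2560000 ≡ 1524 (mod 2183)
5^128 ≡ 1524^2 = 2322576 ≡ 2047 (mod 2183)
5^256 ≡ 2047^2 = 4190209 ≡ 1032 (mod 2183)
5^512 ≡ 1032^2 = 1065024 ≡ 1903 (mod 2183)
5^1024 ≡ 1903^2 = 3621409 ≡ 1995 (mod 2183)
5^2048 ≡ 1995^2 = 3980025 ≡ 416 (mod 2183)
2182 = 2048 + 128 + 4 + 2 in binary powers of 2.
So 5^2182 ≡ 416 · 2047 · 625 · 25 ≡ 1484 (mod 2183).
Since 1484 ≠ 1, base 5 is a Fermat witness: 2183 is composite.

1484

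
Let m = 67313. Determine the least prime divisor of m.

83

67313 is odd.
Digit sum 20, not divisible by 3.
Ends in 3: not divisible by 5.
7: 67313 = 7·9616 + 1
11: 67313 = 11·6119 + 4
13: 67313 = 13·5177 + 12
17: 67313 = 17·3959 + 10
19: 67313 = 19·3542 + 15
23: 67313 = 23·2926 + 15
29: 67313 = 29·2321 + 4
31: 67313 = 31·2171 + 12
37: 67313 = 37·1819 + 10
41: 67313 = 41·1641 + 32
43: 67313 = 43·1565 + 18
47: 67313 = 47·1432 + 9
53: 67313 = 53·1270 + 3
59: 67313 = 59·1140 + 53
61: 67313 = 61·1103 + 30
67: 67313 = 67·1004 + 45
71: 67313 = 71·948 + 5
73: 67313 = 73·922 + 7
79: 67313 = 79·852 + 5
83: 67313 = 83·811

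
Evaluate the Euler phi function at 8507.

Factor: 8507 = 47 · 181.
φ(8507) = (47−1) · (181−1) = 46 · 180 = 8280.

8280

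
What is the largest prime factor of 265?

53

265 = 5 · 53
53 is prime.
So 265 = 5 · 53; the largest prime factor is 53.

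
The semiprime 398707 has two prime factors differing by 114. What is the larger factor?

691

Since p = q + 114, we have 398707 = q(q + 114), so q² + 114q − 398707 = 0.
Discriminant: 114² + 4·398707 = 12996 + 1594828 = 1607824; √1607824 = 1268.
q = (−114 + 1268)/2 = 577, and p = q + 114 = 691.
Check: 577 · 691 = 398707.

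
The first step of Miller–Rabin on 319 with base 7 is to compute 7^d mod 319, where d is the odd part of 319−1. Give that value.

319 − 1 = 318 = 2^1 · 159, so d = 159.
7^1 ≡ 7 (mod 319)
7^2 ≡ 7^2 = 49 ≡ 49 (mod 319)
7^4 ≡ 49^2 = 2401 ≡ 168 (mod 319)
7^8 ≡ 168^2 = 28224 ≡ 152 (mod 319)
7^16 ≡ 152^2 = 23104 ≡ 136 (mod 319)
7^32 ≡ 136^2 = 18496 ≡ 313 (mod 319)
7^64 ≡ 313^2 = 97969 ≡ 36 (mod 319)
7^128 ≡ 36^2 = 1296 ≡ 20 (mod 319)
159 = 128 + 16 + 8 + 4 + 2 + 1 in binary powers of 2.
So 7^159 ≡ 20 · 136 · 152 · 168 · 49 · 7 ≡ 74 (mod 319).
Squaring chain: 74; never reaches −1, so base 7 is a Miller–Rabin witness that 319 is composite.

74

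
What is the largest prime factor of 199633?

79

199633 = 7 · 28519
28519 = 19 · 1501
1501 = 19 · 79
79 is prime.
So 199633 = 7 · 19^2 · 79; the largest prime factor is 79.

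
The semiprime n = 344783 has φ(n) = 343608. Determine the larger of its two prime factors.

619

φ(n) = (p−1)(q−1) = n − (p+q) + 1, so p + q = 344783 − 343608 + 1 = 1176.
p and q are the roots of t² − 1176t + 344783 = 0.
Discriminant: 1176² − 4·344783 = 1382976 − 1379132 = 3844; √3844 = 62.
q = (1176 − 62)/2 = 557, p = (1176 + 62)/2 = 619.
Check: 557 · 619 = 344783.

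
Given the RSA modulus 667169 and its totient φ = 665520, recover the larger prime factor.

φ(n) = (p−1)(q−1) = n − (p+q) + 1, so p + q = 667169 − 665520 + 1 = 1650.
p and q are the roots of t² − 1650t + 667169 = 0.
Discriminant: 1650² − 4·667169 = 2722500 − 2668676 = 53824; √53824 = 232.
q = (1650 − 232)/2 = 709, p = (1650 + 232)/2 = 941.
Check: 709 · 941 = 667169.

941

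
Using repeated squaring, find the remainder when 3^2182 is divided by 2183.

3^1 ≡ 3 (mod 2183)
3^2 ≡ 3^2 = 9 ≡ 9 (mod 2183)
3^4 ≡ 9^2 = 81 ≡ 81 (mod 2183)
3^8 ≡ 81^2 = 6561 ≡ 12 (mod 2183)
3^16 ≡ 12^2 = 144 ≡ 144 (mod 2183)
3^32 ≡ 144^2 = 20736 ≡ 1089 (mod 2183)
3^64 ≡ 1089^2 = 1185921 ≡ 552 (mod 2183)
3^128 ≡ 552^2 = 304704 ≡ 1267 (mod 2183)
3^256 ≡ 1267^2 = 1605289 ≡ 784 (mod 2183)
3^512 ≡ 784^2 = 614656 ≡ 1233 (mod 2183)
3^1024 ≡ 1233^2 = 1520289 ≡ 921 (mod 2183)
3^2048 ≡ 921^2 = 848241 ≡ 1237 (mod 2183)
2182 = 2048 + 128 + 4 + 2 in binary powers of 2.
So 3^2182 ≡ 1237 · 1267 · 81 · 9 ≡ 1302 (mod 2183).
Since 1302 ≠ 1, base 3 is a Fermat witness: 2183 is composite.

1302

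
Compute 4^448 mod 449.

4^1 ≡ 4 (mod 449)
4^2 ≡ 4^2 = 16 ≡ 16 (mod 449)
4^4 ≡ 16^2 = 256 ≡ 256 (mod 449)
4^8 ≡ 256^2 = 65536 ≡ 431 (mod 449)
4^16 ≡ 431^2 = 185761 ≡ 324 (mod 449)
4^32 ≡ 324^2 = 104976 ≡ 359 (mod 449)
4^64 ≡ 359^2 = 128881 ≡ 18 (mod 449)
4^128 ≡ 18^2 = 324 ≡ 324 (mod 449)
4^256 ≡ 324^2 = 104976 ≡ 359 (mod 449)
448 = 256 + 128 + 64 in binary powers of 2.
So 4^448 ≡ 359 · 324 · 18 ≡ 1 (mod 449).
Since the result is 1, base 4 gives no evidence that 449 is composite.

1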